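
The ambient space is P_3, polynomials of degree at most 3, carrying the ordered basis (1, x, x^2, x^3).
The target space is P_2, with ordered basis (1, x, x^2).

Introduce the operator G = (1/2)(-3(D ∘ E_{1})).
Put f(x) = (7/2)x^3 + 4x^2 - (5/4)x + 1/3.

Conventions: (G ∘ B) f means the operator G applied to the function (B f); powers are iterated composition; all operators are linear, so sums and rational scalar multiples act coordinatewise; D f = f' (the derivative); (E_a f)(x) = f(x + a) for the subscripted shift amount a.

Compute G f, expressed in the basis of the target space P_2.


the image equals g(x) = -(63/4)x^2 - (87/2)x - 207/8

E_{1} f = (7/2)x^3 + (29/2)x^2 + (69/4)x + 79/12
D E_{1} f = (21/2)x^2 + 29x + 69/4
(-3(D ∘ E_{1})) f = -(63/2)x^2 - 87x - 207/4
((1/2)(-3(D ∘ E_{1}))) f = -(63/4)x^2 - (87/2)x - 207/8


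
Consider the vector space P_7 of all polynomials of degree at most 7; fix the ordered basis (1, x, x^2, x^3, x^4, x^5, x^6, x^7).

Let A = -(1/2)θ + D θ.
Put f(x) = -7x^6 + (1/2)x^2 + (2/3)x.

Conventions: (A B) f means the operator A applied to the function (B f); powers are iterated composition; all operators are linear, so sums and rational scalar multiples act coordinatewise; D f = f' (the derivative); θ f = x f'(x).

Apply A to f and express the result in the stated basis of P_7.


θ f = -42x^6 + x^2 + (2/3)x
(-(1/2)θ) f = 21x^6 - (1/2)x^2 - (1/3)x
θ f = -42x^6 + x^2 + (2/3)x
D θ f = -252x^5 + 2x + 2/3
(-(1/2)θ + D θ) f = 21x^6 - 252x^5 - (1/2)x^2 + (5/3)x + 2/3

the result is g(x) = 21x^6 - 252x^5 - (1/2)x^2 + (5/3)x + 2/3


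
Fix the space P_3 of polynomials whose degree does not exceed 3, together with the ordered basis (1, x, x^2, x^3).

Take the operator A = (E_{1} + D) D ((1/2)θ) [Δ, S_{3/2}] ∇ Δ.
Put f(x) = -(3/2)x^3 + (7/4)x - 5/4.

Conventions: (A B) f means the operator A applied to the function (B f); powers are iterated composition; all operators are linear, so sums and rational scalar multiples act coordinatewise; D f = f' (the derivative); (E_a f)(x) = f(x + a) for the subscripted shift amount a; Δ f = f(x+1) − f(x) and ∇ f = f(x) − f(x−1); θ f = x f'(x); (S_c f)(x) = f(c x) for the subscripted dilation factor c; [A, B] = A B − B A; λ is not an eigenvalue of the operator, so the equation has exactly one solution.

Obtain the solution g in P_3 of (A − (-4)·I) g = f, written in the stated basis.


g(x) = -(3/8)x^3 + (7/16)x - 5/16

write g with unknown coordinates in the stated basis and equate coefficients in (A − (-4)·I) g = f
solving from the highest basis element down gives g = -(3/8)x^3 + (7/16)x - 5/16
check: A g = 0
so A g − (-4)·g = -(3/2)x^3 + (7/4)x - 5/4 = f ✓


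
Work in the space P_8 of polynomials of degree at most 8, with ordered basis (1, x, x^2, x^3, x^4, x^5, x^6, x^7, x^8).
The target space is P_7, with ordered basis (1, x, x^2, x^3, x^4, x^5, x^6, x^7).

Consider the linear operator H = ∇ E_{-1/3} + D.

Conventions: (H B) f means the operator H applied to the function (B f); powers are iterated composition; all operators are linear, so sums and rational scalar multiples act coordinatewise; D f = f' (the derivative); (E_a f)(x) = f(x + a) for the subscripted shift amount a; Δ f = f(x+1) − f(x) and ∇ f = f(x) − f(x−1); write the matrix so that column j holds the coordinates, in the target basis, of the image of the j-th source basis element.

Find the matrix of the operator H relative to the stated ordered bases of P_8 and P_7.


the matrix is [[0, 2, -5/3, 7/3, -85/27, 341/81, -455/81, 5461/729, -21845/2187]; [0, 0, 4, -5, 28/3, -425/27, 682/27, -3185/81, 43688/729]; [0, 0, 0, 6, -10, 70/3, -425/9, 2387/27, -12740/81]; [0, 0, 0, 0, 8, -50/3, 140/3, -2975/27, 19096/81]; [0, 0, 0, 0, 0, 10, -25, 245/3, -5950/27]; [0, 0, 0, 0, 0, 0, 12, -35, 392/3]; [0, 0, 0, 0, 0, 0, 0, 14, -140/3]; [0, 0, 0, 0, 0, 0, 0, 0, 16]] (rows listed top to bottom)

image of 1: 0
image of x: 2
image of x^2: 4x - 5/3
image of x^3: 6x^2 - 5x + 7/3
image of x^4: 8x^3 - 10x^2 + (28/3)x - 85/27
image of x^5: 10x^4 - (50/3)x^3 + (70/3)x^2 - (425/27)x + 341/81
image of x^6: 12x^5 - 25x^4 + (140/3)x^3 - (425/9)x^2 + (682/27)x - 455/81
image of x^7: 14x^6 - 35x^5 + (245/3)x^4 - (2975/27)x^3 + (2387/27)x^2 - (3185/81)x + 5461/729
image of x^8: 16x^7 - (140/3)x^6 + (392/3)x^5 - (5950/27)x^4 + (19096/81)x^3 - (12740/81)x^2 + (43688/729)x - 21845/2187
each image's coordinates form column j of the matrix


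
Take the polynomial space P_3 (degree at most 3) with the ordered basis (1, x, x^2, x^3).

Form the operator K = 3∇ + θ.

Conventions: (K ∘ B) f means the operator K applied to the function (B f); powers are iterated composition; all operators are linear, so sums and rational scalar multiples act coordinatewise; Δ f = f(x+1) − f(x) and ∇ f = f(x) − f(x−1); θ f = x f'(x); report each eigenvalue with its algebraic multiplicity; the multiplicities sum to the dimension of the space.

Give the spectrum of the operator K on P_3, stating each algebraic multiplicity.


λ = 0 (multiplicity 1), λ = 1 (multiplicity 1), λ = 2 (multiplicity 1), λ = 3 (multiplicity 1)

image of 1: 0
image of x: x + 3
image of x^2: 2x^2 + 6x - 3
image of x^3: 3x^3 + 9x^2 - 9x + 3
the matrix is upper triangular; its diagonal is (0, 1, 2, 3)
for a triangular matrix the eigenvalues are the diagonal entries, with algebraic multiplicity their repetition count


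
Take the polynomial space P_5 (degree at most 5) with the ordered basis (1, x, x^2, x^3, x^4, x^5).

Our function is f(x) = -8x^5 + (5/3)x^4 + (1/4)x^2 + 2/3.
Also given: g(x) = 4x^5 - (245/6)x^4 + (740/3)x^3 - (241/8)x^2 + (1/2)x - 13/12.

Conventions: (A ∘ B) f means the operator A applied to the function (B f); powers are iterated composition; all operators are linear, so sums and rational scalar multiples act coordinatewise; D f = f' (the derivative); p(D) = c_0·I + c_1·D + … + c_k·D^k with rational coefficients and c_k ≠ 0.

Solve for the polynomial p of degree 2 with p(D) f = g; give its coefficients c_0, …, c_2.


D^0 f = -8x^5 + (5/3)x^4 + (1/4)x^2 + 2/3
D^1 f = -40x^4 + (20/3)x^3 + (1/2)x
D^2 f = -160x^3 + 20x^2 + 1/2
matching coefficients of g against c_0 f + c_1 Df + … from the top degree down determines the c_i
solution: c_0 = -1/2, c_1 = 1, c_2 = -3/2

p(D) = -(1/2)·I + D − (3/2)·D^2, i.e. c_0 = -1/2, c_1 = 1, c_2 = -3/2


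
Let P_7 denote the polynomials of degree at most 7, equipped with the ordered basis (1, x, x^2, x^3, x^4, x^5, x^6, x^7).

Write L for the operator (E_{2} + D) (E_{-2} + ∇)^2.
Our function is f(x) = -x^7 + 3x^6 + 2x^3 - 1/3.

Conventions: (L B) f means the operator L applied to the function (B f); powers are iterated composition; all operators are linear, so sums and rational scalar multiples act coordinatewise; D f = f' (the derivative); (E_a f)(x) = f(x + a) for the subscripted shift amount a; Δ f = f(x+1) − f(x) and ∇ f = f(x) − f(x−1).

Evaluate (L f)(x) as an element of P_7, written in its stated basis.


the result is g(x) = -x^7 - 4x^6 + 18x^5 - 840x^4 + 4942x^3 - 19194x^2 + 38276x - 92257/3

E_{-2} f = -x^7 + 17x^6 - 120x^5 + 460x^4 - 1038x^3 + 1380x^2 - 1000x + 911/3
∇ f = -7x^6 + 39x^5 - 80x^4 + 95x^3 - 60x^2 + 19x - 2
(E_{-2} + ∇) f = -x^7 + 10x^6 - 81x^5 + 380x^4 - 943x^3 + 1320x^2 - 981x + 905/3
E_{-2} (E_{-2} + ∇) f = -x^7 + 24x^6 - 285x^5 + 2070x^4 - 9383x^3 + 25650x^2 - 38585x + 73583/3
∇ (E_{-2} + ∇) f = -7x^6 + 81x^5 - 590x^4 + 2565x^3 - 6090x^2 + 7461x - 3716
(E_{-2} + ∇) (E_{-2} + ∇) f = -x^7 + 17x^6 - 204x^5 + 1480x^4 - 6818x^3 + 19560x^2 - 31124x + 62435/3
E_{2} (E_{-2} + ∇)^2 f = -x^7 + 3x^6 - 84x^5 + 180x^4 - 978x^3 + 1260x^2 - 844x + 1115/3
D (E_{-2} + ∇)^2 f = -7x^6 + 102x^5 - 1020x^4 + 5920x^3 - 20454x^2 + 39120x - 31124
(E_{2} + D) (E_{-2} + ∇)^2 f = -x^7 - 4x^6 + 18x^5 - 840x^4 + 4942x^3 - 19194x^2 + 38276x - 92257/3


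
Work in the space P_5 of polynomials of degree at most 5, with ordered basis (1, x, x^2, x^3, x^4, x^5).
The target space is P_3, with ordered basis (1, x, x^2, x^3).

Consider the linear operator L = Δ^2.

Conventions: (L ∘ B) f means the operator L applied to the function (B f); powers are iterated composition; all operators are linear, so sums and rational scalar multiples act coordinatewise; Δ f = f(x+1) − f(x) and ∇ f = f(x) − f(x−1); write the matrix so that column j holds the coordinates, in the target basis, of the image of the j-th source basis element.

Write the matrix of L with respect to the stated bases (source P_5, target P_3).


image of 1: 0
image of x: 0
image of x^2: 2
image of x^3: 6x + 6
image of x^4: 12x^2 + 24x + 14
image of x^5: 20x^3 + 60x^2 + 70x + 30
each image's coordinates form column j of the matrix

the matrix is [[0, 0, 2, 6, 14, 30]; [0, 0, 0, 6, 24, 70]; [0, 0, 0, 0, 12, 60]; [0, 0, 0, 0, 0, 20]] (rows listed top to bottom)


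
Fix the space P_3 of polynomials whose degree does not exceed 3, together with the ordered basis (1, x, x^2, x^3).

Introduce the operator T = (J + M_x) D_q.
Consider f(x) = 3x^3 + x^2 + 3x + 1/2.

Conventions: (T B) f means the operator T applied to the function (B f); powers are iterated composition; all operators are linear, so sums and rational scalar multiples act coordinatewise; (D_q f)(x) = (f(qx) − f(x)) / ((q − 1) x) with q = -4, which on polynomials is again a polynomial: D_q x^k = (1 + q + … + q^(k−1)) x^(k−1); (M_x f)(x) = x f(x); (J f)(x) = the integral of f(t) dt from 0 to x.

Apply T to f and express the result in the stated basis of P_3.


D_q f = 39x^2 - 3x + 3
J D_q f = 13x^3 - (3/2)x^2 + 3x
M_x D_q f = 39x^3 - 3x^2 + 3x
(J + M_x) D_q f = 52x^3 - (9/2)x^2 + 6x

g(x) = 52x^3 - (9/2)x^2 + 6x


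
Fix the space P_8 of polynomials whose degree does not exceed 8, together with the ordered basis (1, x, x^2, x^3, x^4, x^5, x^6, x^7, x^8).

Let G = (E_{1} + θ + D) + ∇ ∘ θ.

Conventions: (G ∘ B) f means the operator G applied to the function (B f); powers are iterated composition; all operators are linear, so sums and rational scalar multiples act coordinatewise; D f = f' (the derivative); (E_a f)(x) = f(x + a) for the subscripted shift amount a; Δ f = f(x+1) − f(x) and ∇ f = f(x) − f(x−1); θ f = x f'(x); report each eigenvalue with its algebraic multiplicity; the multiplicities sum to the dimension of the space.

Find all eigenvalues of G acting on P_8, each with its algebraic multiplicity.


λ = 1 (multiplicity 1), λ = 2 (multiplicity 1), λ = 3 (multiplicity 1), λ = 4 (multiplicity 1), λ = 5 (multiplicity 1), λ = 6 (multiplicity 1), λ = 7 (multiplicity 1), λ = 8 (multiplicity 1), λ = 9 (multiplicity 1)

image of 1: 1
image of x: 2x + 3
image of x^2: 3x^2 + 8x - 1
image of x^3: 4x^3 + 15x^2 - 6x + 4
image of x^4: 5x^4 + 24x^3 - 18x^2 + 20x - 3
image of x^5: 6x^5 + 35x^4 - 40x^3 + 60x^2 - 20x + 6
image of x^6: 7x^6 + 48x^5 - 75x^4 + 140x^3 - 75x^2 + 42x - 5
image of x^7: 8x^7 + 63x^6 - 126x^5 + 280x^4 - 210x^3 + 168x^2 - 42x + 8
image of x^8: 9x^8 + 80x^7 - 196x^6 + 504x^5 - 490x^4 + 504x^3 - 196x^2 + 72x - 7
the matrix is upper triangular; its diagonal is (1, 2, 3, 4, 5, 6, 7, 8, 9)
for a triangular matrix the eigenvalues are the diagonal entries, with algebraic multiplicity their repetition count


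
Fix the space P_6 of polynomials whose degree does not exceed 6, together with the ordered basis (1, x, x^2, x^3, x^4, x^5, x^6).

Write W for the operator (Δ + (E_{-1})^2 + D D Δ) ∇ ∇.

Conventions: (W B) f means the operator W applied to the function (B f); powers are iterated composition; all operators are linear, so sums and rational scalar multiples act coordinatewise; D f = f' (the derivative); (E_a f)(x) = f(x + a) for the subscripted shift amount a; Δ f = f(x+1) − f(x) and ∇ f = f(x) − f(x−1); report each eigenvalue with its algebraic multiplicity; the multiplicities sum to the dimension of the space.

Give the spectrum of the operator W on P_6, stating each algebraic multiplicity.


image of 1: 0
image of x: 0
image of x^2: 2
image of x^3: 6x - 12
image of x^4: 12x^2 - 48x + 98
image of x^5: 20x^3 - 120x^2 + 490x - 420
image of x^6: 30x^4 - 240x^3 + 1470x^2 - 2520x + 2282
the matrix is upper triangular; its diagonal is (0, 0, 0, 0, 0, 0, 0)
for a triangular matrix the eigenvalues are the diagonal entries, with algebraic multiplicity their repetition count

λ = 0 (multiplicity 7)


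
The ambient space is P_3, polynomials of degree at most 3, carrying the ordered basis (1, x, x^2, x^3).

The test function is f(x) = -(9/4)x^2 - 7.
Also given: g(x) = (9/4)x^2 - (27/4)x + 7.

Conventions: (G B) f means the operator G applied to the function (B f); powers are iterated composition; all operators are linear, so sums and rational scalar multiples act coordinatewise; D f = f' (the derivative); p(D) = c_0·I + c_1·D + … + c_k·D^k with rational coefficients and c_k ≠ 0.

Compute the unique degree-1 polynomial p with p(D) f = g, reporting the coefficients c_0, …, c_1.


c_0 = -1, c_1 = 3/2

D^0 f = -(9/4)x^2 - 7
D^1 f = -(9/2)x
matching coefficients of g against c_0 f + c_1 Df + … from the top degree down determines the c_i
solution: c_0 = -1, c_1 = 3/2


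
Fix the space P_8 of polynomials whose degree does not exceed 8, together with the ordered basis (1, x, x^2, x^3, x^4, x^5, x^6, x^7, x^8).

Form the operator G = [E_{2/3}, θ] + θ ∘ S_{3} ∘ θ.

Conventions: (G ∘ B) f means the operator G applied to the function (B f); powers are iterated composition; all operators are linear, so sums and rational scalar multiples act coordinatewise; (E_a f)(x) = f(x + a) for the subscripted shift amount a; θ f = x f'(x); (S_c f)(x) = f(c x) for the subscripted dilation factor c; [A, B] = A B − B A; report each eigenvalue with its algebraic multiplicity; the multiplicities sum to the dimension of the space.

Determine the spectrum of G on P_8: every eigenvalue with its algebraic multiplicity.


λ = 0 (multiplicity 1), λ = 3 (multiplicity 1), λ = 36 (multiplicity 1), λ = 243 (multiplicity 1), λ = 1296 (multiplicity 1), λ = 6075 (multiplicity 1), λ = 26244 (multiplicity 1), λ = 107163 (multiplicity 1), λ = 419904 (multiplicity 1)

image of 1: 0
image of x: 3x + 2/3
image of x^2: 36x^2 + (4/3)x + 8/9
image of x^3: 243x^3 + 2x^2 + (8/3)x + 8/9
image of x^4: 1296x^4 + (8/3)x^3 + (16/3)x^2 + (32/9)x + 64/81
image of x^5: 6075x^5 + (10/3)x^4 + (80/9)x^3 + (80/9)x^2 + (320/81)x + 160/243
image of x^6: 26244x^6 + 4x^5 + (40/3)x^4 + (160/9)x^3 + (320/27)x^2 + (320/81)x + 128/243
image of x^7: 107163x^7 + (14/3)x^6 + (56/3)x^5 + (280/9)x^4 + (2240/81)x^3 + (1120/81)x^2 + (896/243)x + 896/2187
image of x^8: 419904x^8 + (16/3)x^7 + (224/9)x^6 + (448/9)x^5 + (4480/81)x^4 + (8960/243)x^3 + (3584/243)x^2 + (7168/2187)x + 2048/6561
the matrix is upper triangular; its diagonal is (0, 3, 36, 243, 1296, 6075, 26244, 107163, 419904)
for a triangular matrix the eigenvalues are the diagonal entries, with algebraic multiplicity their repetition count


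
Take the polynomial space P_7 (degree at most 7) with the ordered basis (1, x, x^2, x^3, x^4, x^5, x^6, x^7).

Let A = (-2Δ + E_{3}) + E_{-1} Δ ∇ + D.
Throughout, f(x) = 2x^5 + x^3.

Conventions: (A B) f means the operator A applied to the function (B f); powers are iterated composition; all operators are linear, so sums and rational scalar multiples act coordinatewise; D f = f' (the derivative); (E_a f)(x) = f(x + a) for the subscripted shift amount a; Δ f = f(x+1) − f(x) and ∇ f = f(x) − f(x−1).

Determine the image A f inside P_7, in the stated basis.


Δ f = 10x^4 + 20x^3 + 23x^2 + 13x + 3
(-2Δ) f = -20x^4 - 40x^3 - 46x^2 - 26x - 6
E_{3} f = 2x^5 + 30x^4 + 181x^3 + 549x^2 + 837x + 513
(-2Δ + E_{3}) f = 2x^5 + 10x^4 + 141x^3 + 503x^2 + 811x + 507
∇ f = 10x^4 - 20x^3 + 23x^2 - 13x + 3
Δ ∇ f = 40x^3 + 26x
E_{-1} (Δ ∇) f = 40x^3 - 120x^2 + 146x - 66
D f = 10x^4 + 3x^2
((-2Δ + E_{3}) + E_{-1} Δ ∇ + D) f = 2x^5 + 20x^4 + 181x^3 + 386x^2 + 957x + 441

the result is g(x) = 2x^5 + 20x^4 + 181x^3 + 386x^2 + 957x + 441


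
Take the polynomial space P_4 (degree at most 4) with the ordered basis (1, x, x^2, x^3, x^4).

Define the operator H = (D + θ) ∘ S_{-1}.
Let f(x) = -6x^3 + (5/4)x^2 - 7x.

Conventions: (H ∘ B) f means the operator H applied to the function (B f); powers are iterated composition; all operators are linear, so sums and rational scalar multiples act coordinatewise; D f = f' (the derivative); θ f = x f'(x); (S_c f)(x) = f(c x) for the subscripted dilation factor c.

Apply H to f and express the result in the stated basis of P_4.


g(x) = 18x^3 + (41/2)x^2 + (19/2)x + 7

S_{-1} f = 6x^3 + (5/4)x^2 + 7x
D S_{-1} f = 18x^2 + (5/2)x + 7
θ S_{-1} f = 18x^3 + (5/2)x^2 + 7x
(D + θ) S_{-1} f = 18x^3 + (41/2)x^2 + (19/2)x + 7


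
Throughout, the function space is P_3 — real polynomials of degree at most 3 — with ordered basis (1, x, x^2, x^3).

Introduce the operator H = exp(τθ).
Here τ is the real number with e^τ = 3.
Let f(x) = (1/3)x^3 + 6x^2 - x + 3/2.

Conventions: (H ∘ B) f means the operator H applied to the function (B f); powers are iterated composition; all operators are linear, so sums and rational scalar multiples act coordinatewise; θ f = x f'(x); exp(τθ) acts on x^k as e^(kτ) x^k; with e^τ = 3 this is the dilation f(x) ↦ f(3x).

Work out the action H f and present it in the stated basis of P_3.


g(x) = 9x^3 + 54x^2 - 3x + 3/2

exp(τθ) x^k = e^(kτ) x^k; with e^τ = 3 this sends x^k to 3^k x^k
x ↦ 3 x
x^2 ↦ 9 x^2
x^3 ↦ 27 x^3
applying this coordinatewise to f: exp(τθ) f = 9x^3 + 54x^2 - 3x + 3/2


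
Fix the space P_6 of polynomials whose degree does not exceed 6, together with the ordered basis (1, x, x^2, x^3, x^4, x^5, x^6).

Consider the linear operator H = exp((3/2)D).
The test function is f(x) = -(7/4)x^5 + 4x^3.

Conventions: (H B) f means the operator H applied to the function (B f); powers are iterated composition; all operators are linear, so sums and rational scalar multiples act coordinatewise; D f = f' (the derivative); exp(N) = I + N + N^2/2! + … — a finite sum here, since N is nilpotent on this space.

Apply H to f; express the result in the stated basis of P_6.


g(x) = -(7/4)x^5 - (105/8)x^4 - (283/8)x^3 - (657/16)x^2 - (1107/64)x + 27/128

order-1 term: -(105/8)x^4 + 18x^2
order-2 term: -(315/8)x^3 + 27x
order-3 term: -(945/16)x^2 + 27/2
order-4 term: -(2835/64)x
order-5 term: -1701/128
the series for exp((3/2)D) f terminates at order 5
exp((3/2)D) f = -(7/4)x^5 - (105/8)x^4 - (283/8)x^3 - (657/16)x^2 - (1107/64)x + 27/128


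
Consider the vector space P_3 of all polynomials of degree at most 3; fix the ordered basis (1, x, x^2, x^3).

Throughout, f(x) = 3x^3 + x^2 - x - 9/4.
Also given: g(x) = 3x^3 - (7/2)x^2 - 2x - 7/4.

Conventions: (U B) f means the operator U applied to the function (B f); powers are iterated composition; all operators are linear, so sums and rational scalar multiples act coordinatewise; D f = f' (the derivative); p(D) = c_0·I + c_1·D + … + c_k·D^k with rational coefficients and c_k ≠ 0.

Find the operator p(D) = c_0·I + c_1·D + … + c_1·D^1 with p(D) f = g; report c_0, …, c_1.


D^0 f = 3x^3 + x^2 - x - 9/4
D^1 f = 9x^2 + 2x - 1
matching coefficients of g against c_0 f + c_1 Df + … from the top degree down determines the c_i
solution: c_0 = 1, c_1 = -1/2

c_0 = 1, c_1 = -1/2


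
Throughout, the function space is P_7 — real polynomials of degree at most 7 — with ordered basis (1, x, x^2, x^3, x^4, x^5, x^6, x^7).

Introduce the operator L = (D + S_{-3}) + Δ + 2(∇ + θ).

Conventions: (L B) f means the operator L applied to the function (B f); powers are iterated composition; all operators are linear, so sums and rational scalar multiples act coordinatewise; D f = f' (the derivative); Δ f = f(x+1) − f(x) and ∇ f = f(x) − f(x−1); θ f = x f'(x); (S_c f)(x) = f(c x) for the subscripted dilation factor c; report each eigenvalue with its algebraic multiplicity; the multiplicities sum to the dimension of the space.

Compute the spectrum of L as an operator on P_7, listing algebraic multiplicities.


λ = -2173 (multiplicity 1), λ = -233 (multiplicity 1), λ = -21 (multiplicity 1), λ = -1 (multiplicity 1), λ = 1 (multiplicity 1), λ = 13 (multiplicity 1), λ = 89 (multiplicity 1), λ = 741 (multiplicity 1)

image of 1: 1
image of x: -x + 4
image of x^2: 13x^2 + 8x - 1
image of x^3: -21x^3 + 12x^2 - 3x + 3
image of x^4: 89x^4 + 16x^3 - 6x^2 + 12x - 1
image of x^5: -233x^5 + 20x^4 - 10x^3 + 30x^2 - 5x + 3
image of x^6: 741x^6 + 24x^5 - 15x^4 + 60x^3 - 15x^2 + 18x - 1
image of x^7: -2173x^7 + 28x^6 - 21x^5 + 105x^4 - 35x^3 + 63x^2 - 7x + 3
the matrix is upper triangular; its diagonal is (1, -1, 13, -21, 89, -233, 741, -2173)
for a triangular matrix the eigenvalues are the diagonal entries, with algebraic multiplicity their repetition count


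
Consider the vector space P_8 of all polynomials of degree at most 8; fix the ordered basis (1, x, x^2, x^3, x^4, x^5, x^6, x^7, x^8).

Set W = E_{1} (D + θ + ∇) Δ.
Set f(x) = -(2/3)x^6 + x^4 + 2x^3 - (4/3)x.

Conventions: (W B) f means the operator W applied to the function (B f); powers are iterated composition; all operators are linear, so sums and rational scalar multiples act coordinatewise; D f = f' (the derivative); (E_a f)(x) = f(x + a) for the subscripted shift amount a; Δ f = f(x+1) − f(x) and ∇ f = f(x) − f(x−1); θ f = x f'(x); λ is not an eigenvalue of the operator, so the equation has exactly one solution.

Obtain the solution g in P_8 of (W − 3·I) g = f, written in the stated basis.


write g with unknown coordinates in the stated basis and equate coefficients in (W − 3·I) g = f
solving from the highest basis element down gives g = (2/9)x^6 + (20/9)x^5 + (931/27)x^4 + (8506/27)x^3 + (16652/9)x^2 + (478150/81)x + 582454/81
check: W g = (20/3)x^5 + (940/9)x^4 + (8524/9)x^3 + (16652/3)x^2 + (478114/27)x + 582454/27
so W g − 3·g = -(2/3)x^6 + x^4 + 2x^3 - (4/3)x = f ✓

g(x) = (2/9)x^6 + (20/9)x^5 + (931/27)x^4 + (8506/27)x^3 + (16652/9)x^2 + (478150/81)x + 582454/81


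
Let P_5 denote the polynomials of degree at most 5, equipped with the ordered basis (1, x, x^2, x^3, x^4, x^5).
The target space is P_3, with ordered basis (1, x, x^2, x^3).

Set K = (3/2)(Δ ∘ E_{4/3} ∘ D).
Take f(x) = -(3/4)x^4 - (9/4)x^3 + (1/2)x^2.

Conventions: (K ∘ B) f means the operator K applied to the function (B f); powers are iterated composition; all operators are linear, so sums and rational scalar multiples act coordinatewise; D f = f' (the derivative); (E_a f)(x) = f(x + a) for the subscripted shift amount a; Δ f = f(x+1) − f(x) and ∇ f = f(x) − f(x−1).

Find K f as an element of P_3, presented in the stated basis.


the image equals g(x) = -(27/2)x^2 - (279/4)x - 657/8

D f = -3x^3 - (27/4)x^2 + x
E_{4/3} D f = -3x^3 - (75/4)x^2 - 33x - 160/9
Δ (E_{4/3} ∘ D) f = -9x^2 - (93/2)x - 219/4
((3/2)(Δ ∘ E_{4/3} ∘ D)) f = -(27/2)x^2 - (279/4)x - 657/8


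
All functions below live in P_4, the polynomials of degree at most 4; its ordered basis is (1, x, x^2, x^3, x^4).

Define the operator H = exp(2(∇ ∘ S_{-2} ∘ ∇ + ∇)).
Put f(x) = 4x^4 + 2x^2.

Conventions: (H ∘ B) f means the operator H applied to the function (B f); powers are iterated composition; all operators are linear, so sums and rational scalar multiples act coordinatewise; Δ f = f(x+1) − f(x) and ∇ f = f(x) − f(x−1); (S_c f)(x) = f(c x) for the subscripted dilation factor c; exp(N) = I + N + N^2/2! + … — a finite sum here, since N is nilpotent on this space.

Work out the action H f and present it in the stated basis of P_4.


the result is g(x) = 4x^4 + 32x^3 - 718x^2 - 408x + 3292

order-1 term: 32x^3 - 816x^2 + 424x - 156
order-2 term: 96x^2 - 960x + 4344
order-3 term: 128x - 960
order-4 term: 64
the series for exp(2(∇ ∘ S_{-2} ∘ ∇ + ∇)) f terminates at order 4
exp(2(∇ ∘ S_{-2} ∘ ∇ + ∇)) f = 4x^4 + 32x^3 - 718x^2 - 408x + 3292


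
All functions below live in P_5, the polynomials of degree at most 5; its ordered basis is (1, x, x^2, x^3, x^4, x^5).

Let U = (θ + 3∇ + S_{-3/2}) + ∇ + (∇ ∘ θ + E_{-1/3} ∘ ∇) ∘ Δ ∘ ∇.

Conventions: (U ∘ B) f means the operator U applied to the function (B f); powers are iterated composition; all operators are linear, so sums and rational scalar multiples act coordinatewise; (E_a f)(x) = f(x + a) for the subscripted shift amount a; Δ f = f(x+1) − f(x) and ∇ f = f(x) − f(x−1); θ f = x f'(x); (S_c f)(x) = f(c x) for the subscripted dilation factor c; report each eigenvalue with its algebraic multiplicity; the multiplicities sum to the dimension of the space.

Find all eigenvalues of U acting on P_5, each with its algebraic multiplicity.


image of 1: 1
image of x: -(1/2)x + 4
image of x^2: (17/4)x^2 + 8x - 4
image of x^3: -(3/8)x^3 + 12x^2 - 12x + 16
image of x^4: (145/16)x^4 + 16x^3 - 24x^2 + 88x - 48
image of x^5: -(83/32)x^5 + 20x^4 - 40x^3 + 280x^2 - 300x + 392/3
the matrix is upper triangular; its diagonal is (1, -1/2, 17/4, -3/8, 145/16, -83/32)
for a triangular matrix the eigenvalues are the diagonal entries, with algebraic multiplicity their repetition count

λ = -83/32 (multiplicity 1), λ = -1/2 (multiplicity 1), λ = -3/8 (multiplicity 1), λ = 1 (multiplicity 1), λ = 17/4 (multiplicity 1), λ = 145/16 (multiplicity 1)


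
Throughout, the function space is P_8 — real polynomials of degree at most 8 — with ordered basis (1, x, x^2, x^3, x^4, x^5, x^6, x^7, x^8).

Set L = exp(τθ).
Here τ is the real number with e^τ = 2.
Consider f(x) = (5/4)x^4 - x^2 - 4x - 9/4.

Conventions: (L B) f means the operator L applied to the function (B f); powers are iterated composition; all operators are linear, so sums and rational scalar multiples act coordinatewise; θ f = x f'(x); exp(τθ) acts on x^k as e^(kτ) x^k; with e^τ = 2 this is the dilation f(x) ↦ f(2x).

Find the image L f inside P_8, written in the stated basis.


the result is g(x) = 20x^4 - 4x^2 - 8x - 9/4

exp(τθ) x^k = e^(kτ) x^k; with e^τ = 2 this sends x^k to 2^k x^k
x ↦ 2 x
x^2 ↦ 4 x^2
x^4 ↦ 16 x^4
applying this coordinatewise to f: exp(τθ) f = 20x^4 - 4x^2 - 8x - 9/4


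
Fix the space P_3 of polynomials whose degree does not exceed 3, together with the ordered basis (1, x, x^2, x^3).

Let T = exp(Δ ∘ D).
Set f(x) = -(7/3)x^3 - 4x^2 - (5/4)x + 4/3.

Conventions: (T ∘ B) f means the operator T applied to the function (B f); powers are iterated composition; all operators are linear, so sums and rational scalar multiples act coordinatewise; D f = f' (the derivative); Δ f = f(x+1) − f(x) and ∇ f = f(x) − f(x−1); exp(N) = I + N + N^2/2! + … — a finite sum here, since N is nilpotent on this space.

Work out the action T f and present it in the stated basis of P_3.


g(x) = -(7/3)x^3 - 4x^2 - (61/4)x - 41/3

order-1 term: -14x - 15
the series for exp(Δ ∘ D) f terminates at order 1
exp(Δ ∘ D) f = -(7/3)x^3 - 4x^2 - (61/4)x - 41/3


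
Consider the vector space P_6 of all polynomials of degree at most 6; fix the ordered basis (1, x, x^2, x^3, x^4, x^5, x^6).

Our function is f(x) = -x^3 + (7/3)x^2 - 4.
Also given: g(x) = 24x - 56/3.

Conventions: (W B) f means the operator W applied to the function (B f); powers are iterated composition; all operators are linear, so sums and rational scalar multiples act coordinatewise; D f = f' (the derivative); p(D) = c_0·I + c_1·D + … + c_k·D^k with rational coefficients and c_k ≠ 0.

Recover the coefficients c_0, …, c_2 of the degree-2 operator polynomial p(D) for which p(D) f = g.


p(D) = -4·D^2, i.e. c_0 = 0, c_1 = 0, c_2 = -4

D^0 f = -x^3 + (7/3)x^2 - 4
D^1 f = -3x^2 + (14/3)x
D^2 f = -6x + 14/3
matching coefficients of g against c_0 f + c_1 Df + … from the top degree down determines the c_i
solution: c_0 = 0, c_1 = 0, c_2 = -4


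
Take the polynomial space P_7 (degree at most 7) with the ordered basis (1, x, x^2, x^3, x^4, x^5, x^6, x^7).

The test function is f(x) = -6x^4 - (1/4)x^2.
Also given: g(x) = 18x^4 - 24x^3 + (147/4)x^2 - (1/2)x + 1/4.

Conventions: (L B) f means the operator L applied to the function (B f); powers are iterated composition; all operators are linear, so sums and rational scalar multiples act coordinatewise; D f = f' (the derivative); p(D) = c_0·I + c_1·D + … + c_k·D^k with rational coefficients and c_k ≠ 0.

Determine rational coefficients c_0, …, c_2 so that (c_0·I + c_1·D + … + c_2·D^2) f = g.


D^0 f = -6x^4 - (1/4)x^2
D^1 f = -24x^3 - (1/2)x
D^2 f = -72x^2 - 1/2
matching coefficients of g against c_0 f + c_1 Df + … from the top degree down determines the c_i
solution: c_0 = -3, c_1 = 1, c_2 = -1/2

c_0 = -3, c_1 = 1, c_2 = -1/2


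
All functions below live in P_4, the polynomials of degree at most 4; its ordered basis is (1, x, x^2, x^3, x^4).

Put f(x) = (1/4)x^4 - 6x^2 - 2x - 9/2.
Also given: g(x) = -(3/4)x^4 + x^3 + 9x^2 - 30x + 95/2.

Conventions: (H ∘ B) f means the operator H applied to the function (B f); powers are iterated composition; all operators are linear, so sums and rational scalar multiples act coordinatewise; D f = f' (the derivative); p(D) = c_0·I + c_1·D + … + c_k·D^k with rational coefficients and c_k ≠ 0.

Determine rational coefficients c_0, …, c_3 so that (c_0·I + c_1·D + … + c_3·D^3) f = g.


D^0 f = (1/4)x^4 - 6x^2 - 2x - 9/2
D^1 f = x^3 - 12x - 2
D^2 f = 3x^2 - 12
D^3 f = 6x
matching coefficients of g against c_0 f + c_1 Df + … from the top degree down determines the c_i
solution: c_0 = -3, c_1 = 1, c_2 = -3, c_3 = -4

c_0 = -3, c_1 = 1, c_2 = -3, c_3 = -4


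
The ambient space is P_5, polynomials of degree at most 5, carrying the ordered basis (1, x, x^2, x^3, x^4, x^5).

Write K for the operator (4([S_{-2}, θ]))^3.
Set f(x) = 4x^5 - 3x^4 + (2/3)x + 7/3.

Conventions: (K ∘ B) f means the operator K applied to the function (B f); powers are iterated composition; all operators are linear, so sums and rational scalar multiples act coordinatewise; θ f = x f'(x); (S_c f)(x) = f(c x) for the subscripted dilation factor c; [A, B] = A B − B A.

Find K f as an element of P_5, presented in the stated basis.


θ f = 20x^5 - 12x^4 + (2/3)x
S_{-2} θ f = -640x^5 - 192x^4 - (4/3)x
S_{-2} f = -128x^5 - 48x^4 - (4/3)x + 7/3
θ S_{-2} f = -640x^5 - 192x^4 - (4/3)x
[S_{-2}, θ] f = 0
(4([S_{-2}, θ])) f = 0
θ (4([S_{-2}, θ])) f = 0
S_{-2} θ (4([S_{-2}, θ])) f = 0
S_{-2} (4([S_{-2}, θ])) f = 0
θ S_{-2} (4([S_{-2}, θ])) f = 0
[S_{-2}, θ] (4([S_{-2}, θ])) f = 0
(4([S_{-2}, θ])) (4([S_{-2}, θ])) f = 0
θ (4([S_{-2}, θ])) (4([S_{-2}, θ])) f = 0
S_{-2} θ (4([S_{-2}, θ])) (4([S_{-2}, θ])) f = 0
S_{-2} (4([S_{-2}, θ])) (4([S_{-2}, θ])) f = 0
θ S_{-2} (4([S_{-2}, θ])) (4([S_{-2}, θ])) f = 0
[S_{-2}, θ] (4([S_{-2}, θ])) (4([S_{-2}, θ])) f = 0
(4([S_{-2}, θ])) (4([S_{-2}, θ])) (4([S_{-2}, θ])) f = 0

the result is g(x) = 0


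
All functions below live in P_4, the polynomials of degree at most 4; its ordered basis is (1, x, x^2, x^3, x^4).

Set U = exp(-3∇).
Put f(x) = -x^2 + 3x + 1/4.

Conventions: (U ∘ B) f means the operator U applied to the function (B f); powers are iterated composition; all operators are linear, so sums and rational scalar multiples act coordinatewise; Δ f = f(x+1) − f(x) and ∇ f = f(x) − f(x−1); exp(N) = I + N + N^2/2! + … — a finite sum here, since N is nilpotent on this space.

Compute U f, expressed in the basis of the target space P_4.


order-1 term: 6x - 12
order-2 term: -9
the series for exp(-3∇) f terminates at order 2
exp(-3∇) f = -x^2 + 9x - 83/4

the image equals g(x) = -x^2 + 9x - 83/4


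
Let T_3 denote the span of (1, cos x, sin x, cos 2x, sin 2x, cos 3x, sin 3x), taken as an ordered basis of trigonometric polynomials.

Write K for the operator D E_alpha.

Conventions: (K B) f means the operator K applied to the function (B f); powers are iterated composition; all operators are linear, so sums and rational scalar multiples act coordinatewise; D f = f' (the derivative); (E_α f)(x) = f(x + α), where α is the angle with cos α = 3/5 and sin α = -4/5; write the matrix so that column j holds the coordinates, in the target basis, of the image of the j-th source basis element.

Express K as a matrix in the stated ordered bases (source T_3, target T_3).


image of 1: 0
image of cos x: (4/5)cos x - (3/5)sin x
image of sin x: (3/5)cos x + (4/5)sin x
image of cos 2x: (48/25)cos 2x + (14/25)sin 2x
image of sin 2x: -(14/25)cos 2x + (48/25)sin 2x
image of cos 3x: (132/125)cos 3x + (351/125)sin 3x
image of sin 3x: -(351/125)cos 3x + (132/125)sin 3x
each image's coordinates form column j of the matrix

the matrix is [[0, 0, 0, 0, 0, 0, 0]; [0, 4/5, 3/5, 0, 0, 0, 0]; [0, -3/5, 4/5, 0, 0, 0, 0]; [0, 0, 0, 48/25, -14/25, 0, 0]; [0, 0, 0, 14/25, 48/25, 0, 0]; [0, 0, 0, 0, 0, 132/125, -351/125]; [0, 0, 0, 0, 0, 351/125, 132/125]] (rows listed top to bottom)


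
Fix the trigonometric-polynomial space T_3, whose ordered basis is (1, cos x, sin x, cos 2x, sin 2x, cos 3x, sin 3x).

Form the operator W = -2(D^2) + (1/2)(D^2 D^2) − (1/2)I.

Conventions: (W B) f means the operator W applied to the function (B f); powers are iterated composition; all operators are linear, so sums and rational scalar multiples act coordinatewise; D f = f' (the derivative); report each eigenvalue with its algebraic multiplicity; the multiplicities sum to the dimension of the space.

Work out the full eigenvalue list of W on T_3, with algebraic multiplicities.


image of 1: -1/2
image of cos x: 2cos x
image of sin x: 2sin x
image of cos 2x: (31/2)cos 2x
image of sin 2x: (31/2)sin 2x
image of cos 3x: 58cos 3x
image of sin 3x: 58sin 3x
the matrix is diagonal; its diagonal is (-1/2, 2, 2, 31/2, 31/2, 58, 58)
for a triangular matrix the eigenvalues are the diagonal entries, with algebraic multiplicity their repetition count

λ = -1/2 (multiplicity 1), λ = 2 (multiplicity 2), λ = 31/2 (multiplicity 2), λ = 58 (multiplicity 2)


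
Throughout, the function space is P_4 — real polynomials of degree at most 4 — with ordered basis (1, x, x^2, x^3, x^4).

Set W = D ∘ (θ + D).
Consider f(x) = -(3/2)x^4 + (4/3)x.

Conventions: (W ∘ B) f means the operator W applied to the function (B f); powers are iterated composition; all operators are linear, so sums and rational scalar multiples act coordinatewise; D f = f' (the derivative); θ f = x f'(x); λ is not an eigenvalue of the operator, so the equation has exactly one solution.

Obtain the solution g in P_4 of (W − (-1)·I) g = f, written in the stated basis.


the result is g(x) = -(3/2)x^4 + 24x^3 - 198x^2 + (1948/3)x - 760/3

write g with unknown coordinates in the stated basis and equate coefficients in (W − (-1)·I) g = f
solving from the highest basis element down gives g = -(3/2)x^4 + 24x^3 - 198x^2 + (1948/3)x - 760/3
check: W g = -24x^3 + 198x^2 - 648x + 760/3
so W g − (-1)·g = -(3/2)x^4 + (4/3)x = f ✓


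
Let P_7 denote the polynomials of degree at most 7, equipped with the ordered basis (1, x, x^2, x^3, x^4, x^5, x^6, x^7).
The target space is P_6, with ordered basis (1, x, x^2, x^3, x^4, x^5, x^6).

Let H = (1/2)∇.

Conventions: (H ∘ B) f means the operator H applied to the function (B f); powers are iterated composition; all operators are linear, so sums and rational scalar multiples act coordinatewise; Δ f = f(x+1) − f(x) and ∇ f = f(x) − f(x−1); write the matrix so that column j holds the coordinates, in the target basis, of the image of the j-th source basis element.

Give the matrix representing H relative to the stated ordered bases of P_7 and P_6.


the matrix is [[0, 1/2, -1/2, 1/2, -1/2, 1/2, -1/2, 1/2]; [0, 0, 1, -3/2, 2, -5/2, 3, -7/2]; [0, 0, 0, 3/2, -3, 5, -15/2, 21/2]; [0, 0, 0, 0, 2, -5, 10, -35/2]; [0, 0, 0, 0, 0, 5/2, -15/2, 35/2]; [0, 0, 0, 0, 0, 0, 3, -21/2]; [0, 0, 0, 0, 0, 0, 0, 7/2]] (rows listed top to bottom)

image of 1: 0
image of x: 1/2
image of x^2: x - 1/2
image of x^3: (3/2)x^2 - (3/2)x + 1/2
image of x^4: 2x^3 - 3x^2 + 2x - 1/2
image of x^5: (5/2)x^4 - 5x^3 + 5x^2 - (5/2)x + 1/2
image of x^6: 3x^5 - (15/2)x^4 + 10x^3 - (15/2)x^2 + 3x - 1/2
image of x^7: (7/2)x^6 - (21/2)x^5 + (35/2)x^4 - (35/2)x^3 + (21/2)x^2 - (7/2)x + 1/2
each image's coordinates form column j of the matrix


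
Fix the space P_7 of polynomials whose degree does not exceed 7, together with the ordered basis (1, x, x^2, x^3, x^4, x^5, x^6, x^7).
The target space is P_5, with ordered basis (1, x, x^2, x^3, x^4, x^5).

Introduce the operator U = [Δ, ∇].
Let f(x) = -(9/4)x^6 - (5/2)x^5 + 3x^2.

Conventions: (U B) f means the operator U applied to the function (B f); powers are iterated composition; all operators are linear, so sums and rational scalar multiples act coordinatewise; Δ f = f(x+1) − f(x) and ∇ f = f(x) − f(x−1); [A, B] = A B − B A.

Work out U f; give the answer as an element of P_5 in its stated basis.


the image equals g(x) = 0

∇ f = -(27/2)x^5 + (85/4)x^4 - 20x^3 + (35/4)x^2 + 5x - 13/4
Δ ∇ f = -(135/2)x^4 - 50x^3 - (135/2)x^2 - 25x + 3/2
Δ f = -(27/2)x^5 - (185/4)x^4 - 70x^3 - (235/4)x^2 - 20x - 7/4
∇ Δ f = -(135/2)x^4 - 50x^3 - (135/2)x^2 - 25x + 3/2
[Δ, ∇] f = 0


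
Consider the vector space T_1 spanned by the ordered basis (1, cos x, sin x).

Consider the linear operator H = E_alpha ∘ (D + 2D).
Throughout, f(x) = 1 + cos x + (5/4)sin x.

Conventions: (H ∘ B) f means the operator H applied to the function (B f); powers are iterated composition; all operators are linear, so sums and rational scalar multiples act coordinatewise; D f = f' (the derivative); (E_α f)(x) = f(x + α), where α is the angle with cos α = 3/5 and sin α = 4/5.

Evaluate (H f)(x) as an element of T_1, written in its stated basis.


D f = (5/4)cos x - sin x
D f = (5/4)cos x - sin x
(2D) f = (5/2)cos x - 2sin x
(D + 2D) f = (15/4)cos x - 3sin x
E_alpha (D + 2D) f = -(3/20)cos x - (24/5)sin x

g(x) = -(3/20)cos x - (24/5)sin x


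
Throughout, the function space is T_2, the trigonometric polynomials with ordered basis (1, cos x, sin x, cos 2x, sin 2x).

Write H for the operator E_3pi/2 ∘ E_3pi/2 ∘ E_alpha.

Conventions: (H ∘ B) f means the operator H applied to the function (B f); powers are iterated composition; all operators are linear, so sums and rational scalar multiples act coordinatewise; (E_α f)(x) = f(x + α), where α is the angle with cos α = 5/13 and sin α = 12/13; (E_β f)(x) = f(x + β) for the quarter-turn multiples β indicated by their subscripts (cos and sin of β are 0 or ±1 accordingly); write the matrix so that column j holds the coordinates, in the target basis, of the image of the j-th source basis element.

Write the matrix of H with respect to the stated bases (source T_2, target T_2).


image of 1: 1
image of cos x: -(5/13)cos x + (12/13)sin x
image of sin x: -(12/13)cos x - (5/13)sin x
image of cos 2x: -(119/169)cos 2x - (120/169)sin 2x
image of sin 2x: (120/169)cos 2x - (119/169)sin 2x
each image's coordinates form column j of the matrix

the matrix is [[1, 0, 0, 0, 0]; [0, -5/13, -12/13, 0, 0]; [0, 12/13, -5/13, 0, 0]; [0, 0, 0, -119/169, 120/169]; [0, 0, 0, -120/169, -119/169]] (rows listed top to bottom)


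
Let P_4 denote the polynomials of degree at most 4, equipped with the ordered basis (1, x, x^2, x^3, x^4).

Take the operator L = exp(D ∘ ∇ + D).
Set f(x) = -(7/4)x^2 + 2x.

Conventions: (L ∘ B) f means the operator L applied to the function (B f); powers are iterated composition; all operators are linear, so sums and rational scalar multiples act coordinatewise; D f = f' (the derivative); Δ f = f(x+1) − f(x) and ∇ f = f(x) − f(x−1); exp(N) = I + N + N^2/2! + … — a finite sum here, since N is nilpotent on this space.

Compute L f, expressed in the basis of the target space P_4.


order-1 term: -(7/2)x - 3/2
order-2 term: -7/4
the series for exp(D ∘ ∇ + D) f terminates at order 2
exp(D ∘ ∇ + D) f = -(7/4)x^2 - (3/2)x - 13/4

the image equals g(x) = -(7/4)x^2 - (3/2)x - 13/4


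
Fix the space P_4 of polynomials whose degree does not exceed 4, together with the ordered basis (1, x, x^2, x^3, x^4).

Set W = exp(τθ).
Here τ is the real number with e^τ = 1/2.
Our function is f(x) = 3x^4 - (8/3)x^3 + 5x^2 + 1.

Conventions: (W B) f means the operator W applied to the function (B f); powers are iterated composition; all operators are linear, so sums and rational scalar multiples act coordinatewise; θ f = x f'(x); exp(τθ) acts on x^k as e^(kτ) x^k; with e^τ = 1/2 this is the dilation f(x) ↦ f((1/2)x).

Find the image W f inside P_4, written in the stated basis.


exp(τθ) x^k = e^(kτ) x^k; with e^τ = 1/2 this sends x^k to (1/2)^k x^k
x^2 ↦ 1/4 x^2
x^3 ↦ 1/8 x^3
x^4 ↦ 1/16 x^4
applying this coordinatewise to f: exp(τθ) f = (3/16)x^4 - (1/3)x^3 + (5/4)x^2 + 1

the result is g(x) = (3/16)x^4 - (1/3)x^3 + (5/4)x^2 + 1
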